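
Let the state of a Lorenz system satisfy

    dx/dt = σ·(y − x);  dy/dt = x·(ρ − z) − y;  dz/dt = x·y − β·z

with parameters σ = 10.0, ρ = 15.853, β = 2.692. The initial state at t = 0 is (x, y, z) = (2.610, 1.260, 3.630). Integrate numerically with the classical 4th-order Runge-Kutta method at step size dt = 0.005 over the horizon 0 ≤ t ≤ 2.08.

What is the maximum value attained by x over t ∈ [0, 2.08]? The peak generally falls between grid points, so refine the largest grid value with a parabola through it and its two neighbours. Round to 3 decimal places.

t=0.000: state=(2.610, 1.260, 3.630)
step 1 (dt=0.005): k1=(-13.500, 30.642, -6.483), k2=(-12.396, 30.195, -6.285), k3=(-12.435, 30.228, -6.285), k4=(-11.367, 29.811, -6.092); state += dt/6·(k1+2k2+2k3+k4)
t=0.005: state=(2.548, 1.411, 3.599)
t=0.010: state=(2.496, 1.558, 3.569)
t=0.015: state=(2.454, 1.702, 3.541)
continuing one RK4 step at a time; state shown every 20 steps (Δt=0.1):
t=0.100: state=(2.789, 4.082, 3.374)
t=0.200: state=(4.944, 7.964, 4.612)
t=0.300: state=(8.687, 12.831, 9.962)
t=0.400: state=(11.625, 12.238, 19.939)
t=0.500: state=(9.107, 4.262, 23.084)
t=0.600: state=(4.325, 0.405, 18.774)
t=0.700: state=(1.668, 0.117, 14.380)
t=0.800: state=(0.799, 0.433, 11.011)
t=0.900: state=(0.701, 0.810, 8.451)
t=1.000: state=(0.965, 1.386, 6.535)
t=1.100: state=(1.587, 2.450, 5.205)
t=1.200: state=(2.809, 4.469, 4.638)
t=1.300: state=(5.076, 8.014, 5.708)
t=1.400: state=(8.572, 12.314, 10.668)
t=1.500: state=(11.153, 11.649, 19.493)
t=1.600: state=(8.938, 4.674, 22.386)
t=1.700: state=(4.642, 1.034, 18.581)
t=1.800: state=(2.156, 0.691, 14.403)
t=1.900: state=(1.369, 1.107, 11.129)
t=2.000: state=(1.435, 1.780, 8.673)
t=2.080: state=(1.876, 2.643, 7.253)
largest grid value and its neighbours: x(0.405)=11.64727, x(0.410)=11.65278, x(0.415)=11.64120
parabola through these three points peaks at t≈0.409 with x≈11.65305

max x = 11.653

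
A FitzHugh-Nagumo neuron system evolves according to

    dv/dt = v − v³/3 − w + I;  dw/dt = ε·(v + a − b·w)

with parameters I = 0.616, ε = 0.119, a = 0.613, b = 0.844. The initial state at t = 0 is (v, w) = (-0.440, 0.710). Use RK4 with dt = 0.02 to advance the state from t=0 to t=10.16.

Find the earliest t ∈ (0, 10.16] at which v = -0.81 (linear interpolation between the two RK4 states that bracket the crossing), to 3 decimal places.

t = 0.611

t=0.000: state=(-0.440, 0.710)
step 1 (dt=0.02): k1=(-0.506, -0.051), k2=(-0.509, -0.051), k3=(-0.509, -0.051), k4=(-0.513, -0.052); state += dt/6·(k1+2k2+2k3+k4)
t=0.020: state=(-0.450, 0.709)
t=0.040: state=(-0.461, 0.708)
t=0.060: state=(-0.471, 0.707)
continuing one RK4 step at a time; state shown every 25 steps (Δt=0.5):
t=0.500: state=(-0.735, 0.677)
t=0.600: state=(-0.802, 0.668)
next step: t=0.620: state=(-0.816, 0.667) — v has crossed -0.81
linear interpolation between t=0.600 (-0.80242) and t=0.620 (-0.81610) → t≈0.611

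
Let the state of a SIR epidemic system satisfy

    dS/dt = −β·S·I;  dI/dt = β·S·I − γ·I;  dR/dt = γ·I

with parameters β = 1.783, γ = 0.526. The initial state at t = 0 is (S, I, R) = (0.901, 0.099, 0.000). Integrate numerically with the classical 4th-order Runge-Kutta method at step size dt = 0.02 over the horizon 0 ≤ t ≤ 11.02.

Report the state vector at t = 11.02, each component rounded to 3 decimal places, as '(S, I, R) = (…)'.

t=0.000: state=(0.901, 0.099, 0.000)
step 1 (dt=0.02): k1=(-0.159, 0.107, 0.052), k2=(-0.160, 0.108, 0.053), k3=(-0.160, 0.108, 0.053), k4=(-0.162, 0.109, 0.053); state += dt/6·(k1+2k2+2k3+k4)
t=0.020: state=(0.898, 0.101, 0.001)
t=0.040: state=(0.895, 0.103, 0.002)
t=0.060: state=(0.891, 0.106, 0.003)
continuing one RK4 step at a time; state shown every 25 steps (Δt=0.5):
t=0.500: state=(0.803, 0.163, 0.034)
t=1.000: state=(0.671, 0.242, 0.087)
t=1.500: state=(0.522, 0.317, 0.161)
t=2.000: state=(0.384, 0.364, 0.251)
t=2.500: state=(0.276, 0.375, 0.349)
t=3.000: state=(0.199, 0.355, 0.446)
t=3.500: state=(0.147, 0.318, 0.535)
t=4.000: state=(0.113, 0.274, 0.613)
t=4.500: state=(0.090, 0.231, 0.679)
t=5.000: state=(0.075, 0.191, 0.734)
t=5.500: state=(0.064, 0.156, 0.780)
t=6.000: state=(0.056, 0.127, 0.817)
t=6.500: state=(0.051, 0.102, 0.847)
t=7.000: state=(0.047, 0.082, 0.871)
t=7.500: state=(0.044, 0.066, 0.890)
t=8.000: state=(0.042, 0.052, 0.906)
t=8.500: state=(0.040, 0.042, 0.918)
t=9.000: state=(0.039, 0.033, 0.928)
t=9.500: state=(0.038, 0.026, 0.936)
t=10.000: state=(0.037, 0.021, 0.942)
t=10.500: state=(0.036, 0.017, 0.947)
t=11.000: state=(0.036, 0.013, 0.951)
t=11.020: state=(0.036, 0.013, 0.951)

(S, I, R) = (0.036, 0.013, 0.951)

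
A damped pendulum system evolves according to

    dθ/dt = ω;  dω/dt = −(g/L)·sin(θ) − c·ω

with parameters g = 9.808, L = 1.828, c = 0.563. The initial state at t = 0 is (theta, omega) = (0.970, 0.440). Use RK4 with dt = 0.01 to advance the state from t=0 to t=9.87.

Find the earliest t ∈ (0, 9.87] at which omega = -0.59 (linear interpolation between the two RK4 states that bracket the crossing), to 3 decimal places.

t = 0.234

t=0.000: state=(0.970, 0.440)
step 1 (dt=0.01): k1=(0.440, -4.674), k2=(0.417, -4.667), k3=(0.417, -4.667), k4=(0.393, -4.660); state += dt/6·(k1+2k2+2k3+k4)
t=0.010: state=(0.974, 0.393)
t=0.020: state=(0.978, 0.347)
t=0.030: state=(0.981, 0.300)
t=0.230: state=(0.952, -0.575)
next step: t=0.240: state=(0.946, -0.615) — omega has crossed -0.59
linear interpolation between t=0.230 (-0.57478) and t=0.240 (-0.61503) → t≈0.234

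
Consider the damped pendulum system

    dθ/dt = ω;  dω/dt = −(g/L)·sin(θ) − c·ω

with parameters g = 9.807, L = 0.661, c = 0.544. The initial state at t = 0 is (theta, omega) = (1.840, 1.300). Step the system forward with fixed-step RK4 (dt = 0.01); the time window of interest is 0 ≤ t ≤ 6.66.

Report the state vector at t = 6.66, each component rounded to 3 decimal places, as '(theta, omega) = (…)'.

(theta, omega) = (0.039, 1.090)

t=0.000: state=(1.840, 1.300)
step 1 (dt=0.01): k1=(1.300, -15.009), k2=(1.225, -14.943), k3=(1.225, -14.944), k4=(1.151, -14.879); state += dt/6·(k1+2k2+2k3+k4)
t=0.010: state=(1.852, 1.151)
t=0.020: state=(1.863, 1.002)
t=0.030: state=(1.872, 0.855)
continuing one RK4 step at a time; state shown every 25 steps (Δt=0.25):
t=0.250: state=(1.721, -2.194)
t=0.500: state=(0.777, -5.131)
t=0.750: state=(-0.557, -4.753)
t=1.000: state=(-1.331, -1.254)
t=1.250: state=(-1.191, 2.270)
t=1.500: state=(-0.309, 4.350)
t=1.750: state=(0.686, 3.044)
t=2.000: state=(1.058, -0.134)
t=2.250: state=(0.660, -2.838)
t=2.500: state=(-0.170, -3.293)
t=2.750: state=(-0.764, -1.180)
t=3.000: state=(-0.720, 1.449)
t=3.250: state=(-0.149, 2.770)
t=3.500: state=(0.465, 1.786)
t=3.750: state=(0.643, -0.402)
t=4.000: state=(0.312, -2.030)
t=4.250: state=(-0.220, -1.897)
t=4.500: state=(-0.511, -0.301)
t=4.750: state=(-0.370, 1.316)
t=5.000: state=(0.043, 1.722)
t=5.250: state=(0.369, 0.712)
t=5.500: state=(0.364, -0.718)
t=5.750: state=(0.073, -1.414)
t=6.000: state=(-0.239, -0.898)
t=6.250: state=(-0.321, 0.259)
t=6.500: state=(-0.140, 1.067)
t=6.660: state=(0.039, 1.090)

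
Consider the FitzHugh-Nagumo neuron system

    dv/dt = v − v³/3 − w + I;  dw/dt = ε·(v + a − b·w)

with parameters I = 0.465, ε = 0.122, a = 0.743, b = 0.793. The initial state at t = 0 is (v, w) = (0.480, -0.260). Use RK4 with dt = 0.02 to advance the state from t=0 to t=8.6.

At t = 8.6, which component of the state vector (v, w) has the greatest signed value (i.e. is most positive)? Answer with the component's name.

largest component: w

t=0.000: state=(0.480, -0.260)
step 1 (dt=0.02): k1=(1.168, 0.174), k2=(1.175, 0.176), k3=(1.175, 0.176), k4=(1.182, 0.177); state += dt/6·(k1+2k2+2k3+k4)
t=0.020: state=(0.504, -0.256)
t=0.040: state=(0.527, -0.253)
t=0.060: state=(0.551, -0.249)
continuing one RK4 step at a time; state shown every 25 steps (Δt=0.5):
t=0.500: state=(1.118, -0.156)
t=1.000: state=(1.625, -0.021)
t=1.500: state=(1.817, 0.128)
t=2.000: state=(1.837, 0.275)
t=2.500: state=(1.800, 0.415)
t=3.000: state=(1.748, 0.545)
t=3.500: state=(1.690, 0.666)
t=4.000: state=(1.629, 0.778)
t=4.500: state=(1.565, 0.880)
t=5.000: state=(1.500, 0.974)
t=5.500: state=(1.431, 1.060)
t=6.000: state=(1.359, 1.137)
t=6.500: state=(1.281, 1.206)
t=7.000: state=(1.197, 1.267)
t=7.500: state=(1.103, 1.320)
t=8.000: state=(0.996, 1.365)
t=8.500: state=(0.867, 1.400)
t=8.600: state=(0.838, 1.406)
compare at T: v=0.838, w=1.406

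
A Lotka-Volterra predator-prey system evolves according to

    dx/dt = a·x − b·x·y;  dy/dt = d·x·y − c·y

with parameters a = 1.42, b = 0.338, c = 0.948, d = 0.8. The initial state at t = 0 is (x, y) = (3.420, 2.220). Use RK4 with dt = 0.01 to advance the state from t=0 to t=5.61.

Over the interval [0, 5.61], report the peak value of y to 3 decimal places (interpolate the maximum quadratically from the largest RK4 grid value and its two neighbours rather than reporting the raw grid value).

max y = 11.417

t=0.000: state=(3.420, 2.220)
step 1 (dt=0.01): k1=(2.290, 3.969), k2=(2.275, 4.025), k3=(2.274, 4.026), k4=(2.259, 4.082); state += dt/6·(k1+2k2+2k3+k4)
t=0.010: state=(3.443, 2.260)
t=0.020: state=(3.465, 2.302)
t=0.030: state=(3.487, 2.344)
continuing one RK4 step at a time; state shown every 20 steps (Δt=0.2):
t=0.200: state=(3.785, 3.278)
t=0.400: state=(3.816, 5.011)
t=0.600: state=(3.341, 7.400)
t=0.800: state=(2.476, 9.777)
t=1.000: state=(1.608, 11.187)
t=1.200: state=(0.991, 11.350)
t=1.400: state=(0.624, 10.655)
t=1.600: state=(0.418, 9.565)
t=1.800: state=(0.303, 8.375)
t=2.000: state=(0.237, 7.231)
t=2.200: state=(0.200, 6.193)
t=2.400: state=(0.181, 5.281)
t=2.600: state=(0.173, 4.494)
t=2.800: state=(0.173, 3.822)
t=3.000: state=(0.181, 3.252)
t=3.200: state=(0.197, 2.773)
t=3.400: state=(0.220, 2.371)
t=3.600: state=(0.251, 2.037)
t=3.800: state=(0.294, 1.760)
t=4.000: state=(0.349, 1.533)
t=4.200: state=(0.421, 1.348)
t=4.400: state=(0.513, 1.202)
t=4.600: state=(0.631, 1.089)
t=4.800: state=(0.781, 1.008)
t=5.000: state=(0.971, 0.959)
t=5.200: state=(1.210, 0.944)
t=5.400: state=(1.507, 0.970)
t=5.600: state=(1.871, 1.050)
t=5.610: state=(1.891, 1.056)
largest grid value and its neighbours: y(1.120)=11.41654, y(1.130)=11.41691, y(1.140)=11.41466
parabola through these three points peaks at t≈1.126 with y≈11.41708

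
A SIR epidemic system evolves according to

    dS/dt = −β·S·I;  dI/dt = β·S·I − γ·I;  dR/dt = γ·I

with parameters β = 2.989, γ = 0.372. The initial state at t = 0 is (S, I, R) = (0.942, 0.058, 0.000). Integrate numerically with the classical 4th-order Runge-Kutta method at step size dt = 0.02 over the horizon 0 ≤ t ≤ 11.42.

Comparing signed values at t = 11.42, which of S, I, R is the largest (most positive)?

t=0.000: state=(0.942, 0.058, 0.000)
step 1 (dt=0.02): k1=(-0.163, 0.142, 0.022), k2=(-0.167, 0.145, 0.022), k3=(-0.167, 0.145, 0.022), k4=(-0.171, 0.148, 0.023); state += dt/6·(k1+2k2+2k3+k4)
t=0.020: state=(0.939, 0.061, 0.000)
t=0.040: state=(0.935, 0.064, 0.001)
t=0.060: state=(0.932, 0.067, 0.001)
continuing one RK4 step at a time; state shown every 25 steps (Δt=0.5):
t=0.500: state=(0.800, 0.180, 0.020)
t=1.000: state=(0.520, 0.406, 0.074)
t=1.500: state=(0.243, 0.588, 0.169)
t=2.000: state=(0.097, 0.620, 0.283)
t=2.500: state=(0.040, 0.566, 0.394)
t=3.000: state=(0.018, 0.490, 0.492)
t=3.500: state=(0.009, 0.415, 0.576)
t=4.000: state=(0.005, 0.348, 0.647)
t=4.500: state=(0.003, 0.291, 0.706)
t=5.000: state=(0.002, 0.242, 0.756)
t=5.500: state=(0.002, 0.202, 0.797)
t=6.000: state=(0.001, 0.168, 0.831)
t=6.500: state=(0.001, 0.139, 0.860)
t=7.000: state=(0.001, 0.116, 0.883)
t=7.500: state=(0.001, 0.096, 0.903)
t=8.000: state=(0.001, 0.080, 0.919)
t=8.500: state=(0.001, 0.067, 0.933)
t=9.000: state=(0.000, 0.055, 0.944)
t=9.500: state=(0.000, 0.046, 0.954)
t=10.000: state=(0.000, 0.038, 0.961)
t=10.500: state=(0.000, 0.032, 0.968)
t=11.000: state=(0.000, 0.026, 0.973)
t=11.420: state=(0.000, 0.023, 0.977)
compare at T: S=0.000, I=0.023, R=0.977

largest component: R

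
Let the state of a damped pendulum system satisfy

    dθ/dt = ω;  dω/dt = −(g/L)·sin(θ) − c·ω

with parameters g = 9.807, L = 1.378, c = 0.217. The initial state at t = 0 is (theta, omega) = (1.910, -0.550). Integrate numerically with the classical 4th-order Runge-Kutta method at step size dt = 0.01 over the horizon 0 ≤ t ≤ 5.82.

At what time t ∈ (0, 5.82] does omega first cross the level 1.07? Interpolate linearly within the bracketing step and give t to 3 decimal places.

t = 1.538

t=0.000: state=(1.910, -0.550)
step 1 (dt=0.01): k1=(-0.550, -6.592), k2=(-0.583, -6.591), k3=(-0.583, -6.592), k4=(-0.616, -6.591); state += dt/6·(k1+2k2+2k3+k4)
t=0.010: state=(1.904, -0.616)
t=0.020: state=(1.898, -0.682)
t=0.030: state=(1.891, -0.748)
continuing one RK4 step at a time; state shown every 20 steps (Δt=0.2):
t=0.200: state=(1.668, -1.876)
t=0.400: state=(1.161, -3.162)
t=0.600: state=(0.431, -4.012)
t=0.800: state=(-0.376, -3.872)
t=1.000: state=(-1.053, -2.791)
t=1.200: state=(-1.469, -1.345)
t=1.400: state=(-1.592, 0.104)
t=1.530: state=(-1.519, 1.013)
next step: t=1.540: state=(-1.509, 1.082) — omega has crossed 1.07
linear interpolation between t=1.530 (1.01313) and t=1.540 (1.08191) → t≈1.538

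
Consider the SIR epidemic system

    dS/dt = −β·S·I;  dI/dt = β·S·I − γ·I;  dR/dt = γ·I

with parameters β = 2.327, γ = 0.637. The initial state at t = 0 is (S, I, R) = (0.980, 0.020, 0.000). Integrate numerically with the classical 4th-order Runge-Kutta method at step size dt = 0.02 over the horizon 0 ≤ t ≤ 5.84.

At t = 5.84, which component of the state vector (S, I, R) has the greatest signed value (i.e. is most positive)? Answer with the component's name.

t=0.000: state=(0.980, 0.020, 0.000)
step 1 (dt=0.02): k1=(-0.046, 0.033, 0.013), k2=(-0.046, 0.033, 0.013), k3=(-0.046, 0.033, 0.013), k4=(-0.047, 0.034, 0.013); state += dt/6·(k1+2k2+2k3+k4)
t=0.020: state=(0.979, 0.021, 0.000)
t=0.040: state=(0.978, 0.021, 0.001)
t=0.060: state=(0.977, 0.022, 0.001)
continuing one RK4 step at a time; state shown every 10 steps (Δt=0.2):
t=0.200: state=(0.969, 0.028, 0.003)
t=0.400: state=(0.955, 0.038, 0.007)
t=0.600: state=(0.935, 0.052, 0.013)
t=0.800: state=(0.909, 0.071, 0.021)
t=1.000: state=(0.875, 0.094, 0.031)
t=1.200: state=(0.832, 0.123, 0.045)
t=1.400: state=(0.779, 0.158, 0.063)
t=1.600: state=(0.717, 0.197, 0.085)
t=1.800: state=(0.648, 0.239, 0.113)
t=2.000: state=(0.575, 0.279, 0.146)
t=2.200: state=(0.500, 0.316, 0.184)
t=2.400: state=(0.429, 0.345, 0.226)
t=2.600: state=(0.363, 0.365, 0.272)
t=2.800: state=(0.306, 0.375, 0.319)
t=3.000: state=(0.257, 0.377, 0.367)
t=3.200: state=(0.216, 0.370, 0.414)
t=3.400: state=(0.182, 0.357, 0.461)
t=3.600: state=(0.155, 0.340, 0.505)
t=3.800: state=(0.133, 0.320, 0.547)
t=4.000: state=(0.115, 0.298, 0.587)
t=4.200: state=(0.101, 0.276, 0.623)
t=4.400: state=(0.089, 0.254, 0.657)
t=4.600: state=(0.079, 0.233, 0.688)
t=4.800: state=(0.072, 0.212, 0.716)
t=5.000: state=(0.065, 0.193, 0.742)
t=5.200: state=(0.060, 0.175, 0.766)
t=5.400: state=(0.055, 0.158, 0.787)
t=5.600: state=(0.052, 0.143, 0.806)
t=5.800: state=(0.048, 0.128, 0.823)
t=5.840: state=(0.048, 0.126, 0.826)
compare at T: S=0.048, I=0.126, R=0.826

largest component: R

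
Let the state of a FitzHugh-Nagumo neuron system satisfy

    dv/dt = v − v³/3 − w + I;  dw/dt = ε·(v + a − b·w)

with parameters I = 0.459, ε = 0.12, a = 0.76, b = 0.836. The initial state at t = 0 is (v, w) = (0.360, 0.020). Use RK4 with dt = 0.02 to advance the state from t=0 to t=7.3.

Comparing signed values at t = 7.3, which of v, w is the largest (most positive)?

t=0.000: state=(0.360, 0.020)
step 1 (dt=0.02): k1=(0.783, 0.132), k2=(0.789, 0.133), k3=(0.789, 0.133), k4=(0.794, 0.134); state += dt/6·(k1+2k2+2k3+k4)
t=0.020: state=(0.376, 0.023)
t=0.040: state=(0.392, 0.025)
t=0.060: state=(0.408, 0.028)
continuing one RK4 step at a time; state shown every 25 steps (Δt=0.5):
t=0.500: state=(0.813, 0.097)
t=1.000: state=(1.290, 0.199)
t=1.500: state=(1.595, 0.320)
t=2.000: state=(1.700, 0.446)
t=2.500: state=(1.701, 0.568)
t=3.000: state=(1.663, 0.683)
t=3.500: state=(1.611, 0.790)
t=4.000: state=(1.551, 0.889)
t=4.500: state=(1.488, 0.978)
t=5.000: state=(1.421, 1.060)
t=5.500: state=(1.351, 1.134)
t=6.000: state=(1.275, 1.200)
t=6.500: state=(1.193, 1.258)
t=7.000: state=(1.102, 1.308)
t=7.300: state=(1.042, 1.334)
compare at T: v=1.042, w=1.334

largest component: w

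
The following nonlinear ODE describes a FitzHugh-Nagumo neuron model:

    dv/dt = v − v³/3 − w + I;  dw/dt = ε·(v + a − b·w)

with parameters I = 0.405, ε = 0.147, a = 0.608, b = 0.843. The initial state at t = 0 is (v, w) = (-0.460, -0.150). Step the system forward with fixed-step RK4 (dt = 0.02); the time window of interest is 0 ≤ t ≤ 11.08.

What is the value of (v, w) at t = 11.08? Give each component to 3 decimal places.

(v, w) = (0.317, 1.356)

t=0.000: state=(-0.460, -0.150)
step 1 (dt=0.02): k1=(0.127, 0.040), k2=(0.128, 0.040), k3=(0.128, 0.040), k4=(0.129, 0.041); state += dt/6·(k1+2k2+2k3+k4)
t=0.020: state=(-0.457, -0.149)
t=0.040: state=(-0.455, -0.148)
t=0.060: state=(-0.452, -0.148)
continuing one RK4 step at a time; state shown every 25 steps (Δt=0.5):
t=0.500: state=(-0.388, -0.128)
t=1.000: state=(-0.292, -0.101)
t=1.500: state=(-0.159, -0.068)
t=2.000: state=(0.033, -0.026)
t=2.500: state=(0.316, 0.031)
t=3.000: state=(0.712, 0.109)
t=3.500: state=(1.159, 0.213)
t=4.000: state=(1.488, 0.339)
t=4.500: state=(1.626, 0.474)
t=5.000: state=(1.642, 0.605)
t=5.500: state=(1.607, 0.728)
t=6.000: state=(1.549, 0.840)
t=6.500: state=(1.483, 0.941)
t=7.000: state=(1.410, 1.031)
t=7.500: state=(1.332, 1.110)
t=8.000: state=(1.248, 1.179)
t=8.500: state=(1.157, 1.237)
t=9.000: state=(1.056, 1.285)
t=9.500: state=(0.939, 1.322)
t=10.000: state=(0.798, 1.348)
t=10.500: state=(0.617, 1.361)
t=11.000: state=(0.367, 1.358)
t=11.080: state=(0.317, 1.356)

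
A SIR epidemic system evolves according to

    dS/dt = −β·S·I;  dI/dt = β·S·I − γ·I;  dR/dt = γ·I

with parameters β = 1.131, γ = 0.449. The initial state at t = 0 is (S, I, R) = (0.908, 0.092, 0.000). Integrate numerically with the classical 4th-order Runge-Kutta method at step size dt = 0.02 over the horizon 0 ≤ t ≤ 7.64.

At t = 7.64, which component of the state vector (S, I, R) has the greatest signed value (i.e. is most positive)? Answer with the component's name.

t=0.000: state=(0.908, 0.092, 0.000)
step 1 (dt=0.02): k1=(-0.094, 0.053, 0.041), k2=(-0.095, 0.053, 0.042), k3=(-0.095, 0.053, 0.042), k4=(-0.095, 0.054, 0.042); state += dt/6·(k1+2k2+2k3+k4)
t=0.020: state=(0.906, 0.093, 0.001)
t=0.040: state=(0.904, 0.094, 0.002)
t=0.060: state=(0.902, 0.095, 0.003)
continuing one RK4 step at a time; state shown every 25 steps (Δt=0.5):
t=0.500: state=(0.855, 0.121, 0.024)
t=1.000: state=(0.791, 0.154, 0.055)
t=1.500: state=(0.718, 0.189, 0.093)
t=2.000: state=(0.639, 0.221, 0.139)
t=2.500: state=(0.560, 0.248, 0.192)
t=3.000: state=(0.484, 0.266, 0.250)
t=3.500: state=(0.415, 0.274, 0.311)
t=4.000: state=(0.355, 0.272, 0.372)
t=4.500: state=(0.305, 0.262, 0.433)
t=5.000: state=(0.265, 0.246, 0.490)
t=5.500: state=(0.231, 0.226, 0.543)
t=6.000: state=(0.205, 0.204, 0.591)
t=6.500: state=(0.184, 0.182, 0.634)
t=7.000: state=(0.167, 0.161, 0.673)
t=7.500: state=(0.153, 0.140, 0.706)
t=7.640: state=(0.150, 0.135, 0.715)
compare at T: S=0.150, I=0.135, R=0.715

largest component: R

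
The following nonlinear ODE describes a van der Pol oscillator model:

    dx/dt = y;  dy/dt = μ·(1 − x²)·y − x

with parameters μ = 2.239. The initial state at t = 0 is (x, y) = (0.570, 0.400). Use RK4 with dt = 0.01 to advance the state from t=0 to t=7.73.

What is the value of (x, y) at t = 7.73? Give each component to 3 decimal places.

t=0.000: state=(0.570, 0.400)
step 1 (dt=0.01): k1=(0.400, 0.035), k2=(0.400, 0.031), k3=(0.400, 0.031), k4=(0.400, 0.027); state += dt/6·(k1+2k2+2k3+k4)
t=0.010: state=(0.574, 0.400)
t=0.020: state=(0.578, 0.401)
t=0.030: state=(0.582, 0.401)
continuing one RK4 step at a time; state shown every 25 steps (Δt=0.25):
t=0.250: state=(0.669, 0.381)
t=0.500: state=(0.755, 0.298)
t=0.750: state=(0.813, 0.151)
t=1.000: state=(0.827, -0.045)
t=1.250: state=(0.787, -0.279)
t=1.500: state=(0.682, -0.571)
t=1.750: state=(0.490, -1.001)
t=2.000: state=(0.156, -1.750)
t=2.250: state=(-0.427, -2.967)
t=2.500: state=(-1.254, -3.195)
t=2.750: state=(-1.804, -1.125)
t=3.000: state=(-1.918, -0.022)
t=3.250: state=(-1.882, 0.245)
t=3.500: state=(-1.810, 0.319)
t=3.750: state=(-1.726, 0.357)
t=4.000: state=(-1.632, 0.395)
t=4.250: state=(-1.528, 0.441)
t=4.500: state=(-1.410, 0.503)
t=4.750: state=(-1.274, 0.594)
t=5.000: state=(-1.109, 0.737)
t=5.250: state=(-0.896, 0.985)
t=5.500: state=(-0.597, 1.466)
t=5.750: state=(-0.120, 2.471)
t=6.000: state=(0.691, 3.976)
t=6.250: state=(1.630, 2.796)
t=6.500: state=(1.995, 0.456)
t=6.750: state=(2.011, -0.159)
t=7.000: state=(1.953, -0.276)
t=7.250: state=(1.879, -0.312)
t=7.500: state=(1.798, -0.338)
t=7.730: state=(1.717, -0.365)

(x, y) = (1.717, -0.365)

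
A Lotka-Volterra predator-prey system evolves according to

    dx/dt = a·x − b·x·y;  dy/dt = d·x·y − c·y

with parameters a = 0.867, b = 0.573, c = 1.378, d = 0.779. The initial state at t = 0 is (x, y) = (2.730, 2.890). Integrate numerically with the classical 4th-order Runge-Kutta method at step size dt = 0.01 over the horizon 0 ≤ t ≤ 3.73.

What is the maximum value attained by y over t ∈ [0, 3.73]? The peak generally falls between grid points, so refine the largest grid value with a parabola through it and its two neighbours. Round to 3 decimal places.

t=0.000: state=(2.730, 2.890)
step 1 (dt=0.01): k1=(-2.154, 2.164), k2=(-2.162, 2.147), k3=(-2.162, 2.147), k4=(-2.170, 2.131); state += dt/6·(k1+2k2+2k3+k4)
t=0.010: state=(2.708, 2.911)
t=0.020: state=(2.687, 2.933)
t=0.030: state=(2.665, 2.953)
continuing one RK4 step at a time; state shown every 20 steps (Δt=0.2):
t=0.200: state=(2.281, 3.242)
t=0.400: state=(1.851, 3.394)
t=0.600: state=(1.494, 3.339)
t=0.800: state=(1.225, 3.129)
t=1.000: state=(1.035, 2.830)
t=1.200: state=(0.907, 2.498)
t=1.400: state=(0.826, 2.169)
t=1.600: state=(0.780, 1.865)
t=1.800: state=(0.761, 1.596)
t=2.000: state=(0.764, 1.364)
t=2.200: state=(0.786, 1.168)
t=2.400: state=(0.826, 1.005)
t=2.600: state=(0.882, 0.871)
t=2.800: state=(0.956, 0.763)
t=3.000: state=(1.047, 0.677)
t=3.200: state=(1.157, 0.610)
t=3.400: state=(1.287, 0.560)
t=3.600: state=(1.438, 0.525)
t=3.730: state=(1.549, 0.511)
largest grid value and its neighbours: y(0.430)=3.39773, y(0.440)=3.39809, y(0.450)=3.39794
parabola through these three points peaks at t≈0.442 with y≈3.39810

max y = 3.398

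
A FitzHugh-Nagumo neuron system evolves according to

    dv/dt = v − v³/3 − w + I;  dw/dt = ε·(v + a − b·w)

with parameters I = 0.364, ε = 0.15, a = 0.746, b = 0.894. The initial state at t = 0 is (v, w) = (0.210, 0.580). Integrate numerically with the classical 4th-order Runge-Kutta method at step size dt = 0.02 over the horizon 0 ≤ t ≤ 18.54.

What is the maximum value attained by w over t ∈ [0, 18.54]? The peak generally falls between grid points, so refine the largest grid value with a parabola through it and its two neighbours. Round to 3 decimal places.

t=0.000: state=(0.210, 0.580)
step 1 (dt=0.02): k1=(-0.009, 0.066), k2=(-0.010, 0.066), k3=(-0.010, 0.066), k4=(-0.011, 0.065); state += dt/6·(k1+2k2+2k3+k4)
t=0.020: state=(0.210, 0.581)
t=0.040: state=(0.210, 0.583)
t=0.060: state=(0.209, 0.584)
continuing one RK4 step at a time; state shown every 50 steps (Δt=1):
t=1.000: state=(0.151, 0.639)
t=2.000: state=(-0.090, 0.670)
t=3.000: state=(-0.724, 0.638)
t=4.000: state=(-1.516, 0.500)
t=5.000: state=(-1.704, 0.310)
t=6.000: state=(-1.653, 0.139)
t=7.000: state=(-1.570, 0.000)
t=8.000: state=(-1.487, -0.109)
t=9.000: state=(-1.406, -0.194)
t=10.000: state=(-1.330, -0.257)
t=11.000: state=(-1.257, -0.301)
t=12.000: state=(-1.189, -0.330)
t=13.000: state=(-1.126, -0.346)
t=14.000: state=(-1.069, -0.352)
t=15.000: state=(-1.018, -0.349)
t=16.000: state=(-0.975, -0.341)
t=17.000: state=(-0.941, -0.327)
t=18.000: state=(-0.919, -0.312)
t=18.540: state=(-0.913, -0.304)
largest grid value and its neighbours: w(2.120)=0.67074, w(2.140)=0.67074, w(2.160)=0.67072
parabola through these three points peaks at t≈2.133 with w≈0.67074

max w = 0.671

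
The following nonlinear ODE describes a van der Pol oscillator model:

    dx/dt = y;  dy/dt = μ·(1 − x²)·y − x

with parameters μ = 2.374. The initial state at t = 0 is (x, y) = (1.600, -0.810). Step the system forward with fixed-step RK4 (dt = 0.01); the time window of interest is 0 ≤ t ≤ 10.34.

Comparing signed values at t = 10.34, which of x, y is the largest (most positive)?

largest component: y

t=0.000: state=(1.600, -0.810)
step 1 (dt=0.01): k1=(-0.810, 1.400), k2=(-0.803, 1.353), k3=(-0.803, 1.354), k4=(-0.796, 1.309); state += dt/6·(k1+2k2+2k3+k4)
t=0.010: state=(1.592, -0.796)
t=0.020: state=(1.584, -0.784)
t=0.030: state=(1.576, -0.772)
continuing one RK4 step at a time; state shown every 50 steps (Δt=0.5):
t=0.500: state=(1.261, -0.673)
t=1.000: state=(0.846, -1.086)
t=1.500: state=(-0.053, -2.978)
t=2.000: state=(-1.834, -1.833)
t=2.500: state=(-1.999, 0.216)
t=3.000: state=(-1.864, 0.302)
t=3.500: state=(-1.701, 0.352)
t=4.000: state=(-1.507, 0.431)
t=4.500: state=(-1.258, 0.584)
t=5.000: state=(-0.884, 0.986)
t=5.500: state=(-0.085, 2.611)
t=6.000: state=(1.714, 2.498)
t=6.500: state=(2.005, -0.186)
t=7.000: state=(1.874, -0.299)
t=7.500: state=(1.713, -0.348)
t=8.000: state=(1.522, -0.423)
t=8.500: state=(1.278, -0.569)
t=9.000: state=(0.918, -0.939)
t=9.500: state=(0.174, -2.401)
t=10.000: state=(-1.618, -2.963)
t=10.340: state=(-2.020, -0.101)
compare at T: x=-2.020, y=-0.101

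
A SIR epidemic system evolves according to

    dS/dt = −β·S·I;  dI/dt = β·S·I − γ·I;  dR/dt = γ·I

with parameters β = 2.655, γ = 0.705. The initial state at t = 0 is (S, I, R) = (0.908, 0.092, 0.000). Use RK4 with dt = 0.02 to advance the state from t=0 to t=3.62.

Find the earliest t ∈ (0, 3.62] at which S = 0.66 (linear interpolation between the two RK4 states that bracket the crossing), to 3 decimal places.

t=0.000: state=(0.908, 0.092, 0.000)
step 1 (dt=0.02): k1=(-0.222, 0.157, 0.065), k2=(-0.225, 0.159, 0.066), k3=(-0.225, 0.159, 0.066), k4=(-0.228, 0.161, 0.067); state += dt/6·(k1+2k2+2k3+k4)
t=0.020: state=(0.903, 0.095, 0.001)
t=0.040: state=(0.899, 0.098, 0.003)
t=0.060: state=(0.894, 0.102, 0.004)
continuing one RK4 step at a time; state shown every 10 steps (Δt=0.2):
t=0.200: state=(0.857, 0.128, 0.015)
t=0.400: state=(0.792, 0.172, 0.036)
t=0.600: state=(0.713, 0.223, 0.064)
t=0.720: state=(0.661, 0.255, 0.084)
next step: t=0.740: state=(0.652, 0.260, 0.088) — S has crossed 0.66
linear interpolation between t=0.720 (0.66077) and t=0.740 (0.65179) → t≈0.722

t = 0.722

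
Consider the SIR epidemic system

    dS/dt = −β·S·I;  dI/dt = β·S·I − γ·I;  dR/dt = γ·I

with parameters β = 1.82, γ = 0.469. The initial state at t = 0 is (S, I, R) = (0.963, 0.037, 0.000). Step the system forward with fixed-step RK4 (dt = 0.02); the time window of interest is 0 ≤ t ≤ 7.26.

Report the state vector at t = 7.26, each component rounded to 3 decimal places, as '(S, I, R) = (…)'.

(S, I, R) = (0.037, 0.123, 0.840)

t=0.000: state=(0.963, 0.037, 0.000)
step 1 (dt=0.02): k1=(-0.065, 0.047, 0.017), k2=(-0.066, 0.048, 0.018), k3=(-0.066, 0.048, 0.018), k4=(-0.066, 0.049, 0.018); state += dt/6·(k1+2k2+2k3+k4)
t=0.020: state=(0.962, 0.038, 0.000)
t=0.040: state=(0.960, 0.039, 0.001)
t=0.060: state=(0.959, 0.040, 0.001)
continuing one RK4 step at a time; state shown every 25 steps (Δt=0.5):
t=0.500: state=(0.919, 0.069, 0.012)
t=1.000: state=(0.844, 0.122, 0.034)
t=1.500: state=(0.731, 0.198, 0.071)
t=2.000: state=(0.586, 0.286, 0.128)
t=2.500: state=(0.436, 0.360, 0.204)
t=3.000: state=(0.308, 0.398, 0.294)
t=3.500: state=(0.214, 0.398, 0.388)
t=4.000: state=(0.150, 0.371, 0.479)
t=4.500: state=(0.109, 0.330, 0.561)
t=5.000: state=(0.083, 0.284, 0.633)
t=5.500: state=(0.065, 0.240, 0.694)
t=6.000: state=(0.053, 0.201, 0.746)
t=6.500: state=(0.045, 0.166, 0.789)
t=7.000: state=(0.039, 0.136, 0.824)
t=7.260: state=(0.037, 0.123, 0.840)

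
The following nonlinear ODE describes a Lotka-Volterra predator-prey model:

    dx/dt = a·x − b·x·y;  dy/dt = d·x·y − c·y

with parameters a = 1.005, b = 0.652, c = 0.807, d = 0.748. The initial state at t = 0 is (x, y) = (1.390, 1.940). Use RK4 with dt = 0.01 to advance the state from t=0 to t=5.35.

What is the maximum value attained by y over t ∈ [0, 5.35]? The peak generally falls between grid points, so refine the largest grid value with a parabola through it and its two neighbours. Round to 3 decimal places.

max y = 2.120

t=0.000: state=(1.390, 1.940)
step 1 (dt=0.01): k1=(-0.361, 0.451), k2=(-0.363, 0.449), k3=(-0.363, 0.449), k4=(-0.364, 0.447); state += dt/6·(k1+2k2+2k3+k4)
t=0.010: state=(1.386, 1.944)
t=0.020: state=(1.383, 1.949)
t=0.030: state=(1.379, 1.953)
continuing one RK4 step at a time; state shown every 20 steps (Δt=0.2):
t=0.200: state=(1.312, 2.021)
t=0.400: state=(1.228, 2.080)
t=0.600: state=(1.142, 2.113)
t=0.800: state=(1.059, 2.120)
t=1.000: state=(0.983, 2.101)
t=1.200: state=(0.916, 2.061)
t=1.400: state=(0.859, 2.002)
t=1.600: state=(0.813, 1.930)
t=1.800: state=(0.777, 1.850)
t=2.000: state=(0.750, 1.764)
t=2.200: state=(0.733, 1.677)
t=2.400: state=(0.724, 1.592)
t=2.600: state=(0.723, 1.509)
t=2.800: state=(0.730, 1.431)
t=3.000: state=(0.744, 1.360)
t=3.200: state=(0.765, 1.295)
t=3.400: state=(0.793, 1.238)
t=3.600: state=(0.828, 1.190)
t=3.800: state=(0.869, 1.149)
t=4.000: state=(0.917, 1.118)
t=4.200: state=(0.970, 1.095)
t=4.400: state=(1.029, 1.082)
t=4.600: state=(1.093, 1.079)
t=4.800: state=(1.161, 1.087)
t=5.000: state=(1.230, 1.106)
t=5.200: state=(1.299, 1.137)
t=5.350: state=(1.350, 1.169)
largest grid value and its neighbours: y(0.740)=2.12025, y(0.750)=2.12029, y(0.760)=2.12026
parabola through these three points peaks at t≈0.751 with y≈2.12029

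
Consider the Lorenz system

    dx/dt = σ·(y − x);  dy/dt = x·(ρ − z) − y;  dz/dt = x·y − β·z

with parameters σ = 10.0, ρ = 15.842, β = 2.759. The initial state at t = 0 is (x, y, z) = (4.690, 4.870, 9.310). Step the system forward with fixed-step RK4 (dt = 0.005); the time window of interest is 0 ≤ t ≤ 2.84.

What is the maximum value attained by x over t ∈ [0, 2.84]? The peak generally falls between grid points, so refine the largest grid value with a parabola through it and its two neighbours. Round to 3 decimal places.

max x = 9.150

t=0.000: state=(4.690, 4.870, 9.310)
step 1 (dt=0.005): k1=(1.800, 25.765, -2.846), k2=(2.399, 25.763, -2.502), k3=(2.384, 25.769, -2.497), k4=(2.969, 25.773, -2.148); state += dt/6·(k1+2k2+2k3+k4)
t=0.005: state=(4.702, 4.999, 9.298)
t=0.010: state=(4.720, 5.128, 9.289)
t=0.015: state=(4.743, 5.257, 9.283)
continuing one RK4 step at a time; state shown every 20 steps (Δt=0.1):
t=0.100: state=(5.768, 7.513, 9.882)
t=0.200: state=(7.772, 9.782, 12.759)
t=0.300: state=(9.124, 9.484, 17.162)
t=0.400: state=(8.248, 6.319, 19.188)
t=0.500: state=(6.005, 3.824, 17.607)
t=0.600: state=(4.334, 3.242, 14.862)
t=0.700: state=(3.799, 3.775, 12.474)
t=0.800: state=(4.201, 5.001, 10.972)
t=0.900: state=(5.351, 6.819, 10.794)
t=1.000: state=(7.003, 8.712, 12.464)
t=1.100: state=(8.376, 9.175, 15.698)
t=1.200: state=(8.276, 7.278, 18.090)
t=1.300: state=(6.741, 4.949, 17.698)
t=1.400: state=(5.170, 3.962, 15.653)
t=1.500: state=(4.432, 4.159, 13.518)
t=1.600: state=(4.572, 5.094, 12.043)
t=1.700: state=(5.415, 6.541, 11.672)
t=1.800: state=(6.704, 8.060, 12.779)
t=1.900: state=(7.847, 8.610, 15.151)
t=2.000: state=(7.975, 7.433, 17.193)
t=2.100: state=(6.942, 5.599, 17.290)
t=2.200: state=(5.660, 4.581, 15.846)
t=2.300: state=(4.935, 4.586, 14.084)
t=2.400: state=(4.948, 5.302, 12.785)
t=2.500: state=(5.583, 6.462, 12.400)
t=2.600: state=(6.594, 7.654, 13.208)
t=2.700: state=(7.493, 8.112, 14.985)
t=2.800: state=(7.650, 7.313, 16.583)
t=2.840: state=(7.443, 6.759, 16.864)
largest grid value and its neighbours: x(0.310)=9.14764, x(0.315)=9.14965, x(0.320)=9.14516
parabola through these three points peaks at t≈0.314 with x≈9.14977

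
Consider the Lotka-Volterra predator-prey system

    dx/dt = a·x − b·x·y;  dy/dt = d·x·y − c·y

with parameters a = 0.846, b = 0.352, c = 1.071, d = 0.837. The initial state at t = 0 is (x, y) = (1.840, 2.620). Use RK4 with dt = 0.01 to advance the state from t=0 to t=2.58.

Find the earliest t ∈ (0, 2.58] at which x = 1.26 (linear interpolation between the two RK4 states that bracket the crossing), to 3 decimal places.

t = 1.243

t=0.000: state=(1.840, 2.620)
step 1 (dt=0.01): k1=(-0.140, 1.229), k2=(-0.144, 1.230), k3=(-0.144, 1.230), k4=(-0.148, 1.232); state += dt/6·(k1+2k2+2k3+k4)
t=0.010: state=(1.839, 2.632)
t=0.020: state=(1.837, 2.645)
t=0.030: state=(1.835, 2.657)
continuing one RK4 step at a time; state shown every 10 steps (Δt=0.1):
t=0.100: state=(1.822, 2.744)
t=0.200: state=(1.796, 2.868)
t=0.300: state=(1.763, 2.991)
t=0.400: state=(1.724, 3.110)
t=0.500: state=(1.678, 3.222)
t=0.600: state=(1.627, 3.324)
t=0.700: state=(1.573, 3.414)
t=0.800: state=(1.516, 3.491)
t=0.900: state=(1.457, 3.552)
t=1.000: state=(1.398, 3.596)
t=1.100: state=(1.340, 3.623)
t=1.200: state=(1.284, 3.633)
t=1.240: state=(1.262, 3.632)
next step: t=1.250: state=(1.256, 3.632) — x has crossed 1.26
linear interpolation between t=1.240 (1.26150) and t=1.250 (1.25606) → t≈1.243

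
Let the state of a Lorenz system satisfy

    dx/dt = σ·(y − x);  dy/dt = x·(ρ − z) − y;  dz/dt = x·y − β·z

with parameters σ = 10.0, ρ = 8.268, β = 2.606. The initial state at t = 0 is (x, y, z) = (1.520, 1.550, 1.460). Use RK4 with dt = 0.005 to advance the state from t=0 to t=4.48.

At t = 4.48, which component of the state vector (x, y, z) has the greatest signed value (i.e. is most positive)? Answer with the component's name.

largest component: z

t=0.000: state=(1.520, 1.550, 1.460)
step 1 (dt=0.005): k1=(0.300, 8.798, -1.449), k2=(0.512, 8.787, -1.405), k3=(0.507, 8.790, -1.404), k4=(0.714, 8.782, -1.360); state += dt/6·(k1+2k2+2k3+k4)
t=0.005: state=(1.523, 1.594, 1.453)
t=0.010: state=(1.527, 1.638, 1.446)
t=0.015: state=(1.534, 1.682, 1.440)
continuing one RK4 step at a time; state shown every 40 steps (Δt=0.2):
t=0.200: state=(2.680, 3.683, 1.716)
t=0.400: state=(5.326, 6.804, 4.509)
t=0.600: state=(6.857, 6.446, 9.923)
t=0.800: state=(4.396, 2.992, 9.911)
t=1.000: state=(2.626, 2.259, 7.127)
t=1.200: state=(2.596, 2.865, 5.216)
t=1.400: state=(3.557, 4.221, 4.803)
t=1.600: state=(4.996, 5.644, 6.302)
t=1.800: state=(5.528, 5.323, 8.534)
t=2.000: state=(4.502, 3.876, 8.629)
t=2.200: state=(3.599, 3.375, 7.286)
t=2.400: state=(3.587, 3.770, 6.269)
t=2.600: state=(4.186, 4.555, 6.263)
t=2.800: state=(4.819, 5.018, 7.182)
t=3.000: state=(4.827, 4.647, 7.979)
t=3.200: state=(4.316, 4.055, 7.802)
t=3.400: state=(3.975, 3.913, 7.146)
t=3.600: state=(4.061, 4.191, 6.757)
t=3.800: state=(4.390, 4.558, 6.918)
t=4.000: state=(4.610, 4.643, 7.384)
t=4.200: state=(4.515, 4.405, 7.619)
t=4.400: state=(4.277, 4.175, 7.439)
t=4.480: state=(4.209, 4.145, 7.312)
compare at T: x=4.209, y=4.145, z=7.312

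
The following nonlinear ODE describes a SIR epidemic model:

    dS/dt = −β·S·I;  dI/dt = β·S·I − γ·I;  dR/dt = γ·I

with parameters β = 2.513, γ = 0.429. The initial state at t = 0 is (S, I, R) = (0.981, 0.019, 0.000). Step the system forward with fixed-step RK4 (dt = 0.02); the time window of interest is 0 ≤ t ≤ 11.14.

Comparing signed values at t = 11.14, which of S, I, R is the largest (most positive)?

largest component: R

t=0.000: state=(0.981, 0.019, 0.000)
step 1 (dt=0.02): k1=(-0.047, 0.039, 0.008), k2=(-0.048, 0.039, 0.008), k3=(-0.048, 0.039, 0.008), k4=(-0.049, 0.040, 0.008); state += dt/6·(k1+2k2+2k3+k4)
t=0.020: state=(0.980, 0.020, 0.000)
t=0.040: state=(0.979, 0.021, 0.000)
t=0.060: state=(0.978, 0.021, 0.001)
continuing one RK4 step at a time; state shown every 25 steps (Δt=0.5):
t=0.500: state=(0.941, 0.052, 0.007)
t=1.000: state=(0.846, 0.129, 0.025)
t=1.500: state=(0.662, 0.271, 0.067)
t=2.000: state=(0.425, 0.432, 0.143)
t=2.500: state=(0.231, 0.522, 0.247)
t=3.000: state=(0.119, 0.521, 0.360)
t=3.500: state=(0.064, 0.469, 0.467)
t=4.000: state=(0.037, 0.403, 0.561)
t=4.500: state=(0.023, 0.337, 0.640)
t=5.000: state=(0.016, 0.279, 0.706)
t=5.500: state=(0.011, 0.229, 0.760)
t=6.000: state=(0.009, 0.187, 0.804)
t=6.500: state=(0.007, 0.152, 0.841)
t=7.000: state=(0.006, 0.124, 0.870)
t=7.500: state=(0.005, 0.101, 0.894)
t=8.000: state=(0.005, 0.082, 0.914)
t=8.500: state=(0.004, 0.066, 0.929)
t=9.000: state=(0.004, 0.054, 0.942)
t=9.500: state=(0.004, 0.044, 0.953)
t=10.000: state=(0.004, 0.035, 0.961)
t=10.500: state=(0.003, 0.029, 0.968)
t=11.000: state=(0.003, 0.023, 0.974)
t=11.140: state=(0.003, 0.022, 0.975)
compare at T: S=0.003, I=0.022, R=0.975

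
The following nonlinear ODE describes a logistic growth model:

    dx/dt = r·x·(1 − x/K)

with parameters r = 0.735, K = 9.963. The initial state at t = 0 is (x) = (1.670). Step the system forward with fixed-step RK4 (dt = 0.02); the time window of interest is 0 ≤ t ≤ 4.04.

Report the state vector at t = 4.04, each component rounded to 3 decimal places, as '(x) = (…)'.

(x) = (7.939)

t=0.000: state=(1.670)
step 1 (dt=0.02): k1=(1.022), k2=(1.027), k3=(1.027), k4=(1.032); state += dt/6·(k1+2k2+2k3+k4)
t=0.020: state=(1.691)
t=0.040: state=(1.711)
t=0.060: state=(1.732)
continuing one RK4 step at a time; state shown every 10 steps (Δt=0.2):
t=0.200: state=(1.884)
t=0.400: state=(2.119)
t=0.600: state=(2.375)
t=0.800: state=(2.651)
t=1.000: state=(2.947)
t=1.200: state=(3.261)
t=1.400: state=(3.591)
t=1.600: state=(3.935)
t=1.800: state=(4.290)
t=2.000: state=(4.652)
t=2.200: state=(5.017)
t=2.400: state=(5.383)
t=2.600: state=(5.744)
t=2.800: state=(6.097)
t=3.000: state=(6.438)
t=3.200: state=(6.765)
t=3.400: state=(7.076)
t=3.600: state=(7.368)
t=3.800: state=(7.640)
t=4.000: state=(7.891)
t=4.040: state=(7.939)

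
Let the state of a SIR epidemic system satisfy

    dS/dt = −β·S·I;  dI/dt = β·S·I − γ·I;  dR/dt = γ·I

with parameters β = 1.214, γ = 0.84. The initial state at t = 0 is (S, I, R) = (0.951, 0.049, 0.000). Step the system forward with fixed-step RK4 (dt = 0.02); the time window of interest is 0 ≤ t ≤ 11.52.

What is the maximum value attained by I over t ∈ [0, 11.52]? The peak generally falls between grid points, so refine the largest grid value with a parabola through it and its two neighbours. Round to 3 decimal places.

max I = 0.088

t=0.000: state=(0.951, 0.049, 0.000)
step 1 (dt=0.02): k1=(-0.057, 0.015, 0.041), k2=(-0.057, 0.015, 0.041), k3=(-0.057, 0.015, 0.041), k4=(-0.057, 0.015, 0.041); state += dt/6·(k1+2k2+2k3+k4)
t=0.020: state=(0.950, 0.049, 0.001)
t=0.040: state=(0.949, 0.050, 0.002)
t=0.060: state=(0.948, 0.050, 0.002)
continuing one RK4 step at a time; state shown every 25 steps (Δt=0.5):
t=0.500: state=(0.921, 0.057, 0.022)
t=1.000: state=(0.888, 0.065, 0.048)
t=1.500: state=(0.851, 0.072, 0.076)
t=2.000: state=(0.813, 0.078, 0.108)
t=2.500: state=(0.774, 0.083, 0.142)
t=3.000: state=(0.735, 0.087, 0.178)
t=3.500: state=(0.697, 0.088, 0.215)
t=4.000: state=(0.661, 0.087, 0.252)
t=4.500: state=(0.627, 0.085, 0.288)
t=5.000: state=(0.597, 0.081, 0.323)
t=5.500: state=(0.569, 0.076, 0.356)
t=6.000: state=(0.544, 0.070, 0.386)
t=6.500: state=(0.523, 0.063, 0.414)
t=7.000: state=(0.504, 0.057, 0.439)
t=7.500: state=(0.488, 0.050, 0.462)
t=8.000: state=(0.474, 0.044, 0.481)
t=8.500: state=(0.462, 0.039, 0.499)
t=9.000: state=(0.452, 0.034, 0.514)
t=9.500: state=(0.444, 0.029, 0.527)
t=10.000: state=(0.437, 0.025, 0.538)
t=10.500: state=(0.431, 0.021, 0.548)
t=11.000: state=(0.426, 0.018, 0.556)
t=11.500: state=(0.421, 0.015, 0.563)
t=11.520: state=(0.421, 0.015, 0.564)
largest grid value and its neighbours: I(3.560)=0.08802, I(3.580)=0.08802, I(3.600)=0.08801
parabola through these three points peaks at t≈3.572 with I≈0.08802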